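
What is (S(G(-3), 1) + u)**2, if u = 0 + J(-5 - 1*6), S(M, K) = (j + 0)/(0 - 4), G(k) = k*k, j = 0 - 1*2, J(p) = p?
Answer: 441/4 ≈ 110.25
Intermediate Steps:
j = -2 (j = 0 - 2 = -2)
G(k) = k**2
S(M, K) = 1/2 (S(M, K) = (-2 + 0)/(0 - 4) = -2/(-4) = -2*(-1/4) = 1/2)
u = -11 (u = 0 + (-5 - 1*6) = 0 + (-5 - 6) = 0 - 11 = -11)
(S(G(-3), 1) + u)**2 = (1/2 - 11)**2 = (-21/2)**2 = 441/4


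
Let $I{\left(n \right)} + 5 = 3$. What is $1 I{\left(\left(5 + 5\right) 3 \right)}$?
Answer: $-2$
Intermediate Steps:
$I{\left(n \right)} = -2$ ($I{\left(n \right)} = -5 + 3 = -2$)
$1 I{\left(\left(5 + 5\right) 3 \right)} = 1 \left(-2\right) = -2$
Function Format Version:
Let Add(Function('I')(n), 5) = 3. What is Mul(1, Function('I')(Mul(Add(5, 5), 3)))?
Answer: -2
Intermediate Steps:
Function('I')(n) = -2 (Function('I')(n) = Add(-5, 3) = -2)
Mul(1, Function('I')(Mul(Add(5, 5), 3))) = Mul(1, -2) = -2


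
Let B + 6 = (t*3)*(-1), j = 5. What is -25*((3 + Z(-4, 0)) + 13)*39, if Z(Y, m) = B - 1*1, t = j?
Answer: 5850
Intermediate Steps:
t = 5
B = -21 (B = -6 + (5*3)*(-1) = -6 + 15*(-1) = -6 - 15 = -21)
Z(Y, m) = -22 (Z(Y, m) = -21 - 1*1 = -21 - 1 = -22)
-25*((3 + Z(-4, 0)) + 13)*39 = -25*((3 - 22) + 13)*39 = -25*(-19 + 13)*39 = -25*(-6)*39 = 150*39 = 5850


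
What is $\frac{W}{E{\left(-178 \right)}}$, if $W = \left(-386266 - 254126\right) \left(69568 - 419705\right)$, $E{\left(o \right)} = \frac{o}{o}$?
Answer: $224224933704$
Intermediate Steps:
$E{\left(o \right)} = 1$
$W = 224224933704$ ($W = \left(-640392\right) \left(-350137\right) = 224224933704$)
$\frac{W}{E{\left(-178 \right)}} = \frac{224224933704}{1} = 224224933704 \cdot 1 = 224224933704$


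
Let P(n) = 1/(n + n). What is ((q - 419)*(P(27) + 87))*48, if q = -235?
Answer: -8195056/3 ≈ -2.7317e+6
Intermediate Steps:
P(n) = 1/(2*n)
((q - 419)*(P(27) + 87))*48 = ((-235 - 419)*((½)/27 + 87))*48 = -654*((½)*(1/27) + 87)*48 = -654*(1/54 + 87)*48 = -654*4699/54*48 = -512191/9*48 = -8195056/3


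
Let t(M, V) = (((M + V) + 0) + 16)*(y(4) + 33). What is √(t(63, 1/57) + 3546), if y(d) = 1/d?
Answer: 2*√13890/3 ≈ 78.571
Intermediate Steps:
t(M, V) = 532 + 133*M/4 + 133*V/4 (t(M, V) = (((M + V) + 0) + 16)*(1/4 + 33) = ((M + V) + 16)*(¼ + 33) = (16 + M + V)*(133/4) = 532 + 133*M/4 + 133*V/4)
√(t(63, 1/57) + 3546) = √((532 + (133/4)*63 + (133/4)/57) + 3546) = √((532 + 8379/4 + (133/4)*(1/57)) + 3546) = √((532 + 8379/4 + 7/12) + 3546) = √(7882/3 + 3546) = √(18520/3) = 2*√13890/3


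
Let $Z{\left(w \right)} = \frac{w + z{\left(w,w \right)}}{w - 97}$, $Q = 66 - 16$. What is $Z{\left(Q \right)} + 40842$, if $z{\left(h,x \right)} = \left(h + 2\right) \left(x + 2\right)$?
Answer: $\frac{1916820}{47} \approx 40783.0$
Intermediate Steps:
$Q = 50$
$z{\left(h,x \right)} = \left(2 + h\right) \left(2 + x\right)$
$Z{\left(w \right)} = \frac{4 + w^{2} + 5 w}{-97 + w}$ ($Z{\left(w \right)} = \frac{w + \left(4 + 2 w + 2 w + w w\right)}{w - 97} = \frac{w + \left(4 + 2 w + 2 w + w^{2}\right)}{-97 + w} = \frac{w + \left(4 + w^{2} + 4 w\right)}{-97 + w} = \frac{4 + w^{2} + 5 w}{-97 + w}$)
$Z{\left(Q \right)} + 40842 = \frac{4 + 50^{2} + 5 \cdot 50}{-97 + 50} + 40842 = \frac{4 + 2500 + 250}{-47} + 40842 = \left(- \frac{1}{47}\right) 2754 + 40842 = - \frac{2754}{47} + 40842 = \frac{1916820}{47}$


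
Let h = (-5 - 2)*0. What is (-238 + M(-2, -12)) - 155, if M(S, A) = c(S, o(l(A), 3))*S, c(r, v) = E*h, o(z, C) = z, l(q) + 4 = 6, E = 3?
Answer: -393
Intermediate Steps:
l(q) = 2 (l(q) = -4 + 6 = 2)
h = 0 (h = -7*0 = 0)
c(r, v) = 0 (c(r, v) = 3*0 = 0)
M(S, A) = 0 (M(S, A) = 0*S = 0)
(-238 + M(-2, -12)) - 155 = (-238 + 0) - 155 = -238 - 155 = -393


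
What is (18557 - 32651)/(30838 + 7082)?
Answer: -2349/6320 ≈ -0.37168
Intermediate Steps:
(18557 - 32651)/(30838 + 7082) = -14094/37920 = -14094*1/37920 = -2349/6320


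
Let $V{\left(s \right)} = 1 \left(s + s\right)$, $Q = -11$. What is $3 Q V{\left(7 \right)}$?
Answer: $-462$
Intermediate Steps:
$V{\left(s \right)} = 2 s$ ($V{\left(s \right)} = 1 \cdot 2 s = 2 s$)
$3 Q V{\left(7 \right)} = 3 \left(-11\right) 2 \cdot 7 = \left(-33\right) 14 = -462$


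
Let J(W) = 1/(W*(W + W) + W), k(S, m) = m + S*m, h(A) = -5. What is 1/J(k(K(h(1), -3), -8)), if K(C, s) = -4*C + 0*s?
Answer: 56280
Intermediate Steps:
K(C, s) = -4*C (K(C, s) = -4*C + 0 = -4*C)
J(W) = 1/(W + 2*W²) (J(W) = 1/(W*(2*W) + W) = 1/(2*W² + W) = 1/(W + 2*W²))
1/J(k(K(h(1), -3), -8)) = 1/(1/(((-8*(1 - 4*(-5))))*(1 + 2*(-8*(1 - 4*(-5)))))) = 1/(1/(((-8*(1 + 20)))*(1 + 2*(-8*(1 + 20))))) = 1/(1/(((-8*21))*(1 + 2*(-8*21)))) = 1/(1/((-168)*(1 + 2*(-168)))) = 1/(-1/(168*(1 - 336))) = 1/(-1/168/(-335)) = 1/(-1/168*(-1/335)) = 1/(1/56280) = 56280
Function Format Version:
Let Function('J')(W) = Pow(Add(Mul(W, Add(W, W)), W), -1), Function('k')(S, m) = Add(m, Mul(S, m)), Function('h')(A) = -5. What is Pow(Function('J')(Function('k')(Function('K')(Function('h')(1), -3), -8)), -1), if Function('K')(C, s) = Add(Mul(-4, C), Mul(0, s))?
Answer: 56280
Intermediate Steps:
Function('K')(C, s) = Mul(-4, C) (Function('K')(C, s) = Add(Mul(-4, C), 0) = Mul(-4, C))
Function('J')(W) = Pow(Add(W, Mul(2, Pow(W, 2))), -1) (Function('J')(W) = Pow(Add(Mul(W, Mul(2, W)), W), -1) = Pow(Add(Mul(2, Pow(W, 2)), W), -1) = Pow(Add(W, Mul(2, Pow(W, 2))), -1))
Pow(Function('J')(Function('k')(Function('K')(Function('h')(1), -3), -8)), -1) = Pow(Mul(Pow(Mul(-8, Add(1, Mul(-4, -5))), -1), Pow(Add(1, Mul(2, Mul(-8, Add(1, Mul(-4, -5))))), -1)), -1) = Pow(Mul(Pow(Mul(-8, Add(1, 20)), -1), Pow(Add(1, Mul(2, Mul(-8, Add(1, 20)))), -1)), -1) = Pow(Mul(Pow(Mul(-8, 21), -1), Pow(Add(1, Mul(2, Mul(-8, 21))), -1)), -1) = Pow(Mul(Pow(-168, -1), Pow(Add(1, Mul(2, -168)), -1)), -1) = Pow(Mul(Rational(-1, 168), Pow(Add(1, -336), -1)), -1) = Pow(Mul(Rational(-1, 168), Pow(-335, -1)), -1) = Pow(Mul(Rational(-1, 168), Rational(-1, 335)), -1) = Pow(Rational(1, 56280), -1) = 56280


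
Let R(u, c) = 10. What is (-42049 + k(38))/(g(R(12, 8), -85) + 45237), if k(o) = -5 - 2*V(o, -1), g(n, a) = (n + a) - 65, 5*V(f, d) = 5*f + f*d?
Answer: -16198/17345 ≈ -0.93387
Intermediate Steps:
V(f, d) = f + d*f/5 (V(f, d) = (5*f + f*d)/5 = (5*f + d*f)/5 = f + d*f/5)
g(n, a) = -65 + a + n (g(n, a) = (a + n) - 65 = -65 + a + n)
k(o) = -5 - 8*o/5 (k(o) = -5 - 2*o*(5 - 1)/5 = -5 - 2*o*4/5 = -5 - 8*o/5)
(-42049 + k(38))/(g(R(12, 8), -85) + 45237) = (-42049 + (-5 - 8/5*38))/((-65 - 85 + 10) + 45237) = (-42049 + (-5 - 304/5))/(-140 + 45237) = (-42049 - 329/5)/45097 = -210574/5*1/45097 = -16198/17345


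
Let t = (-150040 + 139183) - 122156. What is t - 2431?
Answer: -135444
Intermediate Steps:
t = -133013 (t = -10857 - 122156 = -133013)
t - 2431 = -133013 - 2431 = -135444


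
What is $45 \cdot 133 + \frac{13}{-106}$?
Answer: $\frac{634397}{106} \approx 5984.9$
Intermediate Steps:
$45 \cdot 133 + \frac{13}{-106} = 5985 + 13 \left(- \frac{1}{106}\right) = 5985 - \frac{13}{106} = \frac{634397}{106}$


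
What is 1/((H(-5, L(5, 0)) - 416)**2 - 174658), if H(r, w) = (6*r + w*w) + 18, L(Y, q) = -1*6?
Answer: -1/20994 ≈ -4.7633e-5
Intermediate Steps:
L(Y, q) = -6
H(r, w) = 18 + w**2 + 6*r (H(r, w) = (6*r + w**2) + 18 = (w**2 + 6*r) + 18 = 18 + w**2 + 6*r)
1/((H(-5, L(5, 0)) - 416)**2 - 174658) = 1/(((18 + (-6)**2 + 6*(-5)) - 416)**2 - 174658) = 1/(((18 + 36 - 30) - 416)**2 - 174658) = 1/((24 - 416)**2 - 174658) = 1/((-392)**2 - 174658) = 1/(153664 - 174658) = 1/(-20994) = -1/20994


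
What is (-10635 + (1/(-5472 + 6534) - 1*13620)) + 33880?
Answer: 10221751/1062 ≈ 9625.0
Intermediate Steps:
(-10635 + (1/(-5472 + 6534) - 1*13620)) + 33880 = (-10635 + (1/1062 - 13620)) + 33880 = (-10635 - 14464439/1062) + 33880 = -25758809/1062 + 33880 = 10221751/1062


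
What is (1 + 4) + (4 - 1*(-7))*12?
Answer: 137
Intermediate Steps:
(1 + 4) + (4 - 1*(-7))*12 = 5 + (4 + 7)*12 = 5 + 11*12 = 5 + 132 = 137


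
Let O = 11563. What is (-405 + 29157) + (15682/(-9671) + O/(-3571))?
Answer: 992786547837/34535141 ≈ 28747.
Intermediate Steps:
(-405 + 29157) + (15682/(-9671) + O/(-3571)) = (-405 + 29157) + (15682/(-9671) + 11563/(-3571)) = 28752 + (15682*(-1/9671) + 11563*(-1/3571)) = 28752 + (-15682/9671 - 11563/3571) = 28752 - 167826195/34535141 = 992786547837/34535141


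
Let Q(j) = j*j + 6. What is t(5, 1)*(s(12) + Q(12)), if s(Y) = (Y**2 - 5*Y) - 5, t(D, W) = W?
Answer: 229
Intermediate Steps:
s(Y) = -5 + Y**2 - 5*Y
Q(j) = 6 + j**2 (Q(j) = j**2 + 6 = 6 + j**2)
t(5, 1)*(s(12) + Q(12)) = 1*((-5 + 12**2 - 5*12) + (6 + 12**2)) = 1*((-5 + 144 - 60) + (6 + 144)) = 1*(79 + 150) = 1*229 = 229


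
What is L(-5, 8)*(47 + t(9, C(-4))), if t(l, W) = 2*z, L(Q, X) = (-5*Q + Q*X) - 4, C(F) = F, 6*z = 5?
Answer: -2774/3 ≈ -924.67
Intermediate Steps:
z = ⅚ (z = (⅙)*5 = ⅚ ≈ 0.83333)
L(Q, X) = -4 - 5*Q + Q*X
t(l, W) = 5/3 (t(l, W) = 2*(⅚) = 5/3)
L(-5, 8)*(47 + t(9, C(-4))) = (-4 - 5*(-5) - 5*8)*(47 + 5/3) = (-4 + 25 - 40)*(146/3) = -19*146/3 = -2774/3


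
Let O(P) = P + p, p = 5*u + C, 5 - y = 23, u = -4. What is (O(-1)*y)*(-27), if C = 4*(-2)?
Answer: -14094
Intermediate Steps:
y = -18 (y = 5 - 1*23 = 5 - 23 = -18)
C = -8
p = -28 (p = 5*(-4) - 8 = -20 - 8 = -28)
O(P) = -28 + P (O(P) = P - 28 = -28 + P)
(O(-1)*y)*(-27) = ((-28 - 1)*(-18))*(-27) = -29*(-18)*(-27) = 522*(-27) = -14094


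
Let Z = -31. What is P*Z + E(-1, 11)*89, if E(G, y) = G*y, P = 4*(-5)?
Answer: -359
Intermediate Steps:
P = -20
P*Z + E(-1, 11)*89 = -20*(-31) - 1*11*89 = 620 - 11*89 = 620 - 979 = -359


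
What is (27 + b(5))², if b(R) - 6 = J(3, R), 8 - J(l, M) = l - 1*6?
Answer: 1936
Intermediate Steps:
J(l, M) = 14 - l (J(l, M) = 8 - (l - 1*6) = 8 - (l - 6) = 8 - (-6 + l) = 8 + (6 - l) = 14 - l)
b(R) = 17 (b(R) = 6 + (14 - 1*3) = 6 + (14 - 3) = 6 + 11 = 17)
(27 + b(5))² = (27 + 17)² = 44² = 1936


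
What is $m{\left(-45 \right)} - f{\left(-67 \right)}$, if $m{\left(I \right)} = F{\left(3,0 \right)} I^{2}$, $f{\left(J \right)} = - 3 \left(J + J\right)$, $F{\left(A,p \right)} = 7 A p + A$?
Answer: $5673$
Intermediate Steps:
$F{\left(A,p \right)} = A + 7 A p$ ($F{\left(A,p \right)} = 7 A p + A = A + 7 A p$)
$f{\left(J \right)} = - 6 J$ ($f{\left(J \right)} = - 3 \cdot 2 J = - 6 J$)
$m{\left(I \right)} = 3 I^{2}$ ($m{\left(I \right)} = 3 \left(1 + 7 \cdot 0\right) I^{2} = 3 \left(1 + 0\right) I^{2} = 3 \cdot 1 I^{2} = 3 I^{2}$)
$m{\left(-45 \right)} - f{\left(-67 \right)} = 3 \left(-45\right)^{2} - \left(-6\right) \left(-67\right) = 3 \cdot 2025 - 402 = 6075 - 402 = 5673$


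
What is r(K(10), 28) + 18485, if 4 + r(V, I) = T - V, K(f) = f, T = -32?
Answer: 18439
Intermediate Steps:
r(V, I) = -36 - V (r(V, I) = -4 + (-32 - V) = -36 - V)
r(K(10), 28) + 18485 = (-36 - 1*10) + 18485 = (-36 - 10) + 18485 = -46 + 18485 = 18439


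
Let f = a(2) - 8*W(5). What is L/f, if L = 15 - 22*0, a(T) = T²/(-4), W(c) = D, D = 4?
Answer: -5/11 ≈ -0.45455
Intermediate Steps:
W(c) = 4
a(T) = -T²/4 (a(T) = T²*(-¼) = -T²/4)
L = 15 (L = 15 + 0 = 15)
f = -33 (f = -¼*2² - 8*4 = -¼*4 - 32 = -1 - 32 = -33)
L/f = 15/(-33) = 15*(-1/33) = -5/11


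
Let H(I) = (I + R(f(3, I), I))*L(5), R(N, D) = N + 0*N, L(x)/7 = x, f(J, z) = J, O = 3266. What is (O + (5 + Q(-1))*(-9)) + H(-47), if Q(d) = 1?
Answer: 1672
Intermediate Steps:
L(x) = 7*x
R(N, D) = N (R(N, D) = N + 0 = N)
H(I) = 105 + 35*I (H(I) = (I + 3)*(7*5) = (3 + I)*35 = 105 + 35*I)
(O + (5 + Q(-1))*(-9)) + H(-47) = (3266 + (5 + 1)*(-9)) + (105 + 35*(-47)) = (3266 + 6*(-9)) + (105 - 1645) = (3266 - 54) - 1540 = 3212 - 1540 = 1672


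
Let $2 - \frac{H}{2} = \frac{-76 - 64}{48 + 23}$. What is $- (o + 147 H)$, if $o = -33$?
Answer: $- \frac{80565}{71} \approx -1134.7$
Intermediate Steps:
$H = \frac{564}{71}$ ($H = 4 - 2 \frac{-76 - 64}{48 + 23} = 4 - 2 \left(- \frac{140}{71}\right) = 4 - 2 \left(\left(-140\right) \frac{1}{71}\right) = 4 - - \frac{280}{71} = 4 + \frac{280}{71} = \frac{564}{71} \approx 7.9437$)
$- (o + 147 H) = - (-33 + 147 \cdot \frac{564}{71}) = - (-33 + \frac{82908}{71}) = \left(-1\right) \frac{80565}{71} = - \frac{80565}{71}$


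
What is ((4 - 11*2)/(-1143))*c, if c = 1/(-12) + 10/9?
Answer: 37/2286 ≈ 0.016185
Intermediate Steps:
c = 37/36 (c = 1*(-1/12) + 10*(⅑) = -1/12 + 10/9 = 37/36 ≈ 1.0278)
((4 - 11*2)/(-1143))*c = ((4 - 11*2)/(-1143))*(37/36) = ((4 - 22)*(-1/1143))*(37/36) = -18*(-1/1143)*(37/36) = (2/127)*(37/36) = 37/2286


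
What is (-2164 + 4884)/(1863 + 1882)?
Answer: 544/749 ≈ 0.72630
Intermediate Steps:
(-2164 + 4884)/(1863 + 1882) = 2720/3745 = 2720*(1/3745) = 544/749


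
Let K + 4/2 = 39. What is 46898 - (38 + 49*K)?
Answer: 45047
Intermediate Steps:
K = 37 (K = -2 + 39 = 37)
46898 - (38 + 49*K) = 46898 - (38 + 49*37) = 46898 - (38 + 1813) = 46898 - 1*1851 = 46898 - 1851 = 45047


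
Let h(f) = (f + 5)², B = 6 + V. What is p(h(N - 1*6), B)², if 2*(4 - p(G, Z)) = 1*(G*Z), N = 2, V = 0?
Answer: 1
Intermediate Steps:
B = 6 (B = 6 + 0 = 6)
h(f) = (5 + f)²
p(G, Z) = 4 - G*Z/2
p(h(N - 1*6), B)² = (4 - ½*(5 + (2 - 1*6))²*6)² = (4 - ½*(5 + (2 - 6))²*6)² = (4 - ½*(5 - 4)²*6)² = (4 - ½*1²*6)² = (4 - ½*1*6)² = (4 - 3)² = 1² = 1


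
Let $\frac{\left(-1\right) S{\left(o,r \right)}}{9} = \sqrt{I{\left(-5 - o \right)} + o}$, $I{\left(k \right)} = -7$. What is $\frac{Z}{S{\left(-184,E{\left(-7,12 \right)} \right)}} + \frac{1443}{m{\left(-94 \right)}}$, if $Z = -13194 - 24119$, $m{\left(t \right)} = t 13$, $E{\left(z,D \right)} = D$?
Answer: $- \frac{111}{94} - \frac{37313 i \sqrt{191}}{1719} \approx -1.1809 - 299.99 i$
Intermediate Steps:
$m{\left(t \right)} = 13 t$
$Z = -37313$ ($Z = -13194 - 24119 = -37313$)
$S{\left(o,r \right)} = - 9 \sqrt{-7 + o}$
$\frac{Z}{S{\left(-184,E{\left(-7,12 \right)} \right)}} + \frac{1443}{m{\left(-94 \right)}} = - \frac{37313}{\left(-9\right) \sqrt{-7 - 184}} + \frac{1443}{13 \left(-94\right)} = - \frac{37313}{\left(-9\right) \sqrt{-191}} + \frac{1443}{-1222} = - \frac{37313}{\left(-9\right) i \sqrt{191}} + 1443 \left(- \frac{1}{1222}\right) = - \frac{37313}{\left(-9\right) i \sqrt{191}} - \frac{111}{94} = - 37313 \frac{i \sqrt{191}}{1719} - \frac{111}{94} = - \frac{37313 i \sqrt{191}}{1719} - \frac{111}{94} = - \frac{111}{94} - \frac{37313 i \sqrt{191}}{1719}$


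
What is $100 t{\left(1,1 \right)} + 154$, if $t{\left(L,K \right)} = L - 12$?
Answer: $-946$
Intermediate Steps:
$t{\left(L,K \right)} = -12 + L$
$100 t{\left(1,1 \right)} + 154 = 100 \left(-12 + 1\right) + 154 = 100 \left(-11\right) + 154 = -1100 + 154 = -946$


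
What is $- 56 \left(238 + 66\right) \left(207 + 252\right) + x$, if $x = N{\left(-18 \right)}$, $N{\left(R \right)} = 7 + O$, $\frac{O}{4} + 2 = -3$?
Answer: $-7814029$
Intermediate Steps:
$O = -20$ ($O = -8 + 4 \left(-3\right) = -8 - 12 = -20$)
$N{\left(R \right)} = -13$ ($N{\left(R \right)} = 7 - 20 = -13$)
$x = -13$
$- 56 \left(238 + 66\right) \left(207 + 252\right) + x = - 56 \left(238 + 66\right) \left(207 + 252\right) - 13 = - 56 \cdot 304 \cdot 459 - 13 = \left(-56\right) 139536 - 13 = -7814016 - 13 = -7814029$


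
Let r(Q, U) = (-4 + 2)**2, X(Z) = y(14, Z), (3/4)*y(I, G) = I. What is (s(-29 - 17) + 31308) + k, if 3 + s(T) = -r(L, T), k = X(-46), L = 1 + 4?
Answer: 93959/3 ≈ 31320.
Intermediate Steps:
L = 5
y(I, G) = 4*I/3
X(Z) = 56/3 (X(Z) = (4/3)*14 = 56/3)
k = 56/3 ≈ 18.667
r(Q, U) = 4 (r(Q, U) = (-2)**2 = 4)
s(T) = -7 (s(T) = -3 - 1*4 = -3 - 4 = -7)
(s(-29 - 17) + 31308) + k = (-7 + 31308) + 56/3 = 31301 + 56/3 = 93959/3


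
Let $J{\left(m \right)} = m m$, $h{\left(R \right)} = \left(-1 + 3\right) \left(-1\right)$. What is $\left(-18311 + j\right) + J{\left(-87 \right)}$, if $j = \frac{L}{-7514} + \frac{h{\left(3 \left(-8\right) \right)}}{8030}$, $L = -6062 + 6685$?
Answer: $- \frac{324074791679}{30168710} \approx -10742.0$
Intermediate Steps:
$h{\left(R \right)} = -2$ ($h{\left(R \right)} = 2 \left(-1\right) = -2$)
$L = 623$
$J{\left(m \right)} = m^{2}$
$j = - \frac{2508859}{30168710}$ ($j = \frac{623}{-7514} - \frac{2}{8030} = 623 \left(- \frac{1}{7514}\right) - \frac{1}{4015} = - \frac{623}{7514} - \frac{1}{4015} = - \frac{2508859}{30168710} \approx -0.083161$)
$\left(-18311 + j\right) + J{\left(-87 \right)} = \left(-18311 - \frac{2508859}{30168710}\right) + \left(-87\right)^{2} = - \frac{552421757669}{30168710} + 7569 = - \frac{324074791679}{30168710}$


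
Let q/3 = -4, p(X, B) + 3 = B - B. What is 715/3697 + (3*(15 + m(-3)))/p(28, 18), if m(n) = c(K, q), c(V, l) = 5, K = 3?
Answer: -73225/3697 ≈ -19.807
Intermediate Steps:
p(X, B) = -3 (p(X, B) = -3 + (B - B) = -3 + 0 = -3)
q = -12 (q = 3*(-4) = -12)
m(n) = 5
715/3697 + (3*(15 + m(-3)))/p(28, 18) = 715/3697 + (3*(15 + 5))/(-3) = 715*(1/3697) + (3*20)*(-⅓) = 715/3697 + 60*(-⅓) = 715/3697 - 20 = -73225/3697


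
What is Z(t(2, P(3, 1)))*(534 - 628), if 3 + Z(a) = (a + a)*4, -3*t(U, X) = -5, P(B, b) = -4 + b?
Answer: -2914/3 ≈ -971.33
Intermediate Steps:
t(U, X) = 5/3 (t(U, X) = -⅓*(-5) = 5/3)
Z(a) = -3 + 8*a (Z(a) = -3 + (a + a)*4 = -3 + (2*a)*4 = -3 + 8*a)
Z(t(2, P(3, 1)))*(534 - 628) = (-3 + 8*(5/3))*(534 - 628) = (-3 + 40/3)*(-94) = (31/3)*(-94) = -2914/3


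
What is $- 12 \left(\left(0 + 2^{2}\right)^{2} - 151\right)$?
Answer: $1620$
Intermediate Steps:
$- 12 \left(\left(0 + 2^{2}\right)^{2} - 151\right) = - 12 \left(\left(0 + 4\right)^{2} - 151\right) = - 12 \left(4^{2} - 151\right) = - 12 \left(16 - 151\right) = \left(-12\right) \left(-135\right) = 1620$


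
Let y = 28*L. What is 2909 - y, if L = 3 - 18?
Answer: 3329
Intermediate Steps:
L = -15
y = -420 (y = 28*(-15) = -420)
2909 - y = 2909 - 1*(-420) = 2909 + 420 = 3329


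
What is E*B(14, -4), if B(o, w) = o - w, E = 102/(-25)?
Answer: -1836/25 ≈ -73.440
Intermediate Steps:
E = -102/25 (E = 102*(-1/25) = -102/25 ≈ -4.0800)
E*B(14, -4) = -102*(14 - 1*(-4))/25 = -102*(14 + 4)/25 = -102/25*18 = -1836/25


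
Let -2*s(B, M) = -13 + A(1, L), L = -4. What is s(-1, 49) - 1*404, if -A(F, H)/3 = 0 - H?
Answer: -783/2 ≈ -391.50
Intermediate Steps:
A(F, H) = 3*H (A(F, H) = -3*(0 - H) = -(-3)*H = 3*H)
s(B, M) = 25/2 (s(B, M) = -(-13 + 3*(-4))/2 = -(-13 - 12)/2 = -½*(-25) = 25/2)
s(-1, 49) - 1*404 = 25/2 - 1*404 = 25/2 - 404 = -783/2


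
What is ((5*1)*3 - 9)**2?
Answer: 36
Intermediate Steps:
((5*1)*3 - 9)**2 = (5*3 - 9)**2 = (15 - 9)**2 = 6**2 = 36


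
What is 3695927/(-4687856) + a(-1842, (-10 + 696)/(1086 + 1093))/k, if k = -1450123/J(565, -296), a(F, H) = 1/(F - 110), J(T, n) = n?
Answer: -326932517052949/414676036183568 ≈ -0.78840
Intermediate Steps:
a(F, H) = 1/(-110 + F)
k = 1450123/296 (k = -1450123/(-296) = -1450123*(-1/296) = 1450123/296 ≈ 4899.1)
3695927/(-4687856) + a(-1842, (-10 + 696)/(1086 + 1093))/k = 3695927/(-4687856) + 1/((-110 - 1842)*(1450123/296)) = 3695927*(-1/4687856) + (296/1450123)/(-1952) = -3695927/4687856 - 1/1952*296/1450123 = -3695927/4687856 - 37/353830012 = -326932517052949/414676036183568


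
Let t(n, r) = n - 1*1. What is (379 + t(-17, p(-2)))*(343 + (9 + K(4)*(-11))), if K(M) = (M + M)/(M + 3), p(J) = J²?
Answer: 857736/7 ≈ 1.2253e+5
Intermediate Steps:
K(M) = 2*M/(3 + M) (K(M) = (2*M)/(3 + M) = 2*M/(3 + M))
t(n, r) = -1 + n (t(n, r) = n - 1 = -1 + n)
(379 + t(-17, p(-2)))*(343 + (9 + K(4)*(-11))) = (379 + (-1 - 17))*(343 + (9 + (2*4/(3 + 4))*(-11))) = (379 - 18)*(343 + (9 + (2*4/7)*(-11))) = 361*(343 + (9 + (2*4*(⅐))*(-11))) = 361*(343 + (9 + (8/7)*(-11))) = 361*(343 + (9 - 88/7)) = 361*(343 - 25/7) = 361*(2376/7) = 857736/7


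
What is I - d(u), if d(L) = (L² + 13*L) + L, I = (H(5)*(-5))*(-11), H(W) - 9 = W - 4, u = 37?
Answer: -1337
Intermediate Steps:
H(W) = 5 + W (H(W) = 9 + (W - 4) = 9 + (-4 + W) = 5 + W)
I = 550 (I = ((5 + 5)*(-5))*(-11) = (10*(-5))*(-11) = -50*(-11) = 550)
d(L) = L² + 14*L
I - d(u) = 550 - 37*(14 + 37) = 550 - 37*51 = 550 - 1*1887 = 550 - 1887 = -1337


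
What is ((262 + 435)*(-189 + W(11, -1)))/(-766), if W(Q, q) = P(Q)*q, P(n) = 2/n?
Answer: 1450457/8426 ≈ 172.14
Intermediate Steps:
W(Q, q) = 2*q/Q (W(Q, q) = (2/Q)*q = 2*q/Q)
((262 + 435)*(-189 + W(11, -1)))/(-766) = ((262 + 435)*(-189 + 2*(-1)/11))/(-766) = (697*(-189 + 2*(-1)*(1/11)))*(-1/766) = (697*(-189 - 2/11))*(-1/766) = (697*(-2081/11))*(-1/766) = -1450457/11*(-1/766) = 1450457/8426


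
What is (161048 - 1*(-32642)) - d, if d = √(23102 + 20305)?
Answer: 193690 - 3*√4823 ≈ 1.9348e+5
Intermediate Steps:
d = 3*√4823 (d = √43407 = 3*√4823 ≈ 208.34)
(161048 - 1*(-32642)) - d = (161048 - 1*(-32642)) - 3*√4823 = (161048 + 32642) - 3*√4823 = 193690 - 3*√4823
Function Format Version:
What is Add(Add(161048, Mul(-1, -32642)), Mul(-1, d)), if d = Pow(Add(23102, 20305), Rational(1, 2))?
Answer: Add(193690, Mul(-3, Pow(4823, Rational(1, 2)))) ≈ 1.9348e+5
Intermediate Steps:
d = Mul(3, Pow(4823, Rational(1, 2))) (d = Pow(43407, Rational(1, 2)) = Mul(3, Pow(4823, Rational(1, 2))) ≈ 208.34)
Add(Add(161048, Mul(-1, -32642)), Mul(-1, d)) = Add(Add(161048, Mul(-1, -32642)), Mul(-1, Mul(3, Pow(4823, Rational(1, 2))))) = Add(Add(161048, 32642), Mul(-3, Pow(4823, Rational(1, 2)))) = Add(193690, Mul(-3, Pow(4823, Rational(1, 2))))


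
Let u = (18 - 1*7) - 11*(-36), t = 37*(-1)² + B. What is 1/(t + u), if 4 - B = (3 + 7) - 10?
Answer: 1/448 ≈ 0.0022321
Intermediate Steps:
B = 4 (B = 4 - ((3 + 7) - 10) = 4 - (10 - 10) = 4 - 1*0 = 4 + 0 = 4)
t = 41 (t = 37*(-1)² + 4 = 37*1 + 4 = 37 + 4 = 41)
u = 407 (u = (18 - 7) + 396 = 11 + 396 = 407)
1/(t + u) = 1/(41 + 407) = 1/448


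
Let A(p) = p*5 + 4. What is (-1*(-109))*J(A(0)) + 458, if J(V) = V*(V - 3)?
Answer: 894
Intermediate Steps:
A(p) = 4 + 5*p (A(p) = 5*p + 4 = 4 + 5*p)
J(V) = V*(-3 + V)
(-1*(-109))*J(A(0)) + 458 = (-1*(-109))*((4 + 5*0)*(-3 + (4 + 5*0))) + 458 = 109*((4 + 0)*(-3 + (4 + 0))) + 458 = 109*(4*(-3 + 4)) + 458 = 109*(4*1) + 458 = 109*4 + 458 = 436 + 458 = 894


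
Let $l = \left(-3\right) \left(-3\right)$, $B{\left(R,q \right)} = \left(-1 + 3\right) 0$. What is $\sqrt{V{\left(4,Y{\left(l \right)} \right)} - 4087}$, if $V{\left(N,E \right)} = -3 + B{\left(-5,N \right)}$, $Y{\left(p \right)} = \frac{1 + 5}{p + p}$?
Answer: $i \sqrt{4090} \approx 63.953 i$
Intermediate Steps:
$B{\left(R,q \right)} = 0$ ($B{\left(R,q \right)} = 2 \cdot 0 = 0$)
$l = 9$
$Y{\left(p \right)} = \frac{3}{p}$ ($Y{\left(p \right)} = \frac{6}{2 p} = 6 \frac{1}{2 p} = \frac{3}{p}$)
$V{\left(N,E \right)} = -3$ ($V{\left(N,E \right)} = -3 + 0 = -3$)
$\sqrt{V{\left(4,Y{\left(l \right)} \right)} - 4087} = \sqrt{-3 - 4087} = \sqrt{-4090} = i \sqrt{4090}$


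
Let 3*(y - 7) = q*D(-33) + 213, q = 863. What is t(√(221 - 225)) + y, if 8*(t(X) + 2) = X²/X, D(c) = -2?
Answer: -1498/3 + I/4 ≈ -499.33 + 0.25*I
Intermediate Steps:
y = -1492/3 (y = 7 + (863*(-2) + 213)/3 = 7 + (-1726 + 213)/3 = 7 + (⅓)*(-1513) = 7 - 1513/3 = -1492/3 ≈ -497.33)
t(X) = -2 + X/8 (t(X) = -2 + (X²/X)/8 = -2 + X/8)
t(√(221 - 225)) + y = (-2 + √(221 - 225)/8) - 1492/3 = (-2 + √(-4)/8) - 1492/3 = (-2 + (2*I)/8) - 1492/3 = (-2 + I/4) - 1492/3 = -1498/3 + I/4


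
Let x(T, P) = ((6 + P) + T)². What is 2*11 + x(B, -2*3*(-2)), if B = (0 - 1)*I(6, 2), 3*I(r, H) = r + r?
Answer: 218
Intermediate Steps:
I(r, H) = 2*r/3 (I(r, H) = (r + r)/3 = (2*r)/3 = 2*r/3)
B = -4 (B = (0 - 1)*((⅔)*6) = -1*4 = -4)
x(T, P) = (6 + P + T)²
2*11 + x(B, -2*3*(-2)) = 2*11 + (6 - 2*3*(-2) - 4)² = 22 + (6 - 6*(-2) - 4)² = 22 + (6 + 12 - 4)² = 22 + 14² = 22 + 196 = 218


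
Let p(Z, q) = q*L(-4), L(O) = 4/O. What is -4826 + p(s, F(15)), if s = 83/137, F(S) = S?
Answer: -4841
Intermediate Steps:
s = 83/137 (s = 83*(1/137) = 83/137 ≈ 0.60584)
p(Z, q) = -q (p(Z, q) = q*(4/(-4)) = q*(4*(-1/4)) = q*(-1) = -q)
-4826 + p(s, F(15)) = -4826 - 1*15 = -4826 - 15 = -4841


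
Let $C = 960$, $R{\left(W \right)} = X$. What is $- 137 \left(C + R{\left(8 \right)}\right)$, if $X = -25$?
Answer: $-128095$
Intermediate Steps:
$R{\left(W \right)} = -25$
$- 137 \left(C + R{\left(8 \right)}\right) = - 137 \left(960 - 25\right) = \left(-137\right) 935 = -128095$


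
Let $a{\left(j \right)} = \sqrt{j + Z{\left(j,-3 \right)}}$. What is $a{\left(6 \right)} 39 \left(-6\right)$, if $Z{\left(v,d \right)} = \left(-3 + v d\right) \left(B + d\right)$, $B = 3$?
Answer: $- 234 \sqrt{6} \approx -573.18$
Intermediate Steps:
$Z{\left(v,d \right)} = \left(-3 + d v\right) \left(3 + d\right)$ ($Z{\left(v,d \right)} = \left(-3 + v d\right) \left(3 + d\right) = \left(-3 + d v\right) \left(3 + d\right)$)
$a{\left(j \right)} = \sqrt{j}$ ($a{\left(j \right)} = \sqrt{j + \left(-9 - -9 + j \left(-3\right)^{2} + 3 \left(-3\right) j\right)} = \sqrt{j + \left(-9 + 9 + j 9 - 9 j\right)} = \sqrt{j + \left(-9 + 9 + 9 j - 9 j\right)} = \sqrt{j + 0} = \sqrt{j}$)
$a{\left(6 \right)} 39 \left(-6\right) = \sqrt{6} \cdot 39 \left(-6\right) = 39 \sqrt{6} \left(-6\right) = - 234 \sqrt{6}$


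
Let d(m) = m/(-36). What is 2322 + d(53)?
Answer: 83539/36 ≈ 2320.5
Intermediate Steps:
d(m) = -m/36 (d(m) = m*(-1/36) = -m/36)
2322 + d(53) = 2322 - 1/36*53 = 2322 - 53/36 = 83539/36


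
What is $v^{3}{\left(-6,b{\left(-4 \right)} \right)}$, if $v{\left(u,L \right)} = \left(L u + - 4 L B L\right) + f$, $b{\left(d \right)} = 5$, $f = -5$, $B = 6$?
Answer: $-256047875$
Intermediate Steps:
$v{\left(u,L \right)} = -5 - 24 L^{2} + L u$ ($v{\left(u,L \right)} = \left(L u + - 4 L 6 L\right) - 5 = \left(L u + - 24 L L\right) - 5 = \left(L u - 24 L^{2}\right) - 5 = \left(- 24 L^{2} + L u\right) - 5 = -5 - 24 L^{2} + L u$)
$v^{3}{\left(-6,b{\left(-4 \right)} \right)} = \left(-5 - 24 \cdot 5^{2} + 5 \left(-6\right)\right)^{3} = \left(-5 - 600 - 30\right)^{3} = \left(-635\right)^{3} = -256047875$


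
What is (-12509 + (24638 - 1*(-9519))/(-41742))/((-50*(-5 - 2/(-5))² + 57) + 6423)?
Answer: -522184835/226325124 ≈ -2.3072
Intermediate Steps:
(-12509 + (24638 - 1*(-9519))/(-41742))/((-50*(-5 - 2/(-5))² + 57) + 6423) = (-12509 + (24638 + 9519)*(-1/41742))/((-50*(-5 - 2*(-⅕))² + 57) + 6423) = (-12509 + 34157*(-1/41742))/((-50*(-5 + ⅖)² + 57) + 6423) = (-12509 - 34157/41742)/((-50*(-23/5)² + 57) + 6423) = -522184835/(41742*((-50*529/25 + 57) + 6423)) = -522184835/(41742*((-1058 + 57) + 6423)) = -522184835/(41742*(-1001 + 6423)) = -522184835/41742/5422 = -522184835/41742*1/5422 = -522184835/226325124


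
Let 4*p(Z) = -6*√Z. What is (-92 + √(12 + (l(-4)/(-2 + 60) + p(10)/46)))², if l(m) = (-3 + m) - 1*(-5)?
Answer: (122728 - √667*√(31924 - 87*√10))²/1779556 ≈ 7842.1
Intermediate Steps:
p(Z) = -3*√Z/2 (p(Z) = (-6*√Z)/4 = -3*√Z/2)
l(m) = 2 + m (l(m) = (-3 + m) + 5 = 2 + m)
(-92 + √(12 + (l(-4)/(-2 + 60) + p(10)/46)))² = (-92 + √(12 + ((2 - 4)/(-2 + 60) - 3*√10/2/46)))² = (-92 + √(12 + (-2/58 - 3*√10/2*(1/46))))² = (-92 + √(12 + (-2*1/58 - 3*√10/92)))² = (-92 + √(12 + (-1/29 - 3*√10/92)))² = (-92 + √(347/29 - 3*√10/92))²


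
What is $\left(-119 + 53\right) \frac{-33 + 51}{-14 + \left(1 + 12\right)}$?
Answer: $1188$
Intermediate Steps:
$\left(-119 + 53\right) \frac{-33 + 51}{-14 + \left(1 + 12\right)} = - 66 \frac{18}{-14 + 13} = - 66 \frac{18}{-1} = - 66 \cdot 18 \left(-1\right) = \left(-66\right) \left(-18\right) = 1188$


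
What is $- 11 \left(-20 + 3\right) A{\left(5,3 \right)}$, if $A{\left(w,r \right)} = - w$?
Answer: $-935$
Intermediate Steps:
$- 11 \left(-20 + 3\right) A{\left(5,3 \right)} = - 11 \left(-20 + 3\right) \left(\left(-1\right) 5\right) = \left(-11\right) \left(-17\right) \left(-5\right) = 187 \left(-5\right) = -935$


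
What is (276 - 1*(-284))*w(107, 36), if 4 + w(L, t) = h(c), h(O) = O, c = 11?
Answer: 3920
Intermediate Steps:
w(L, t) = 7 (w(L, t) = -4 + 11 = 7)
(276 - 1*(-284))*w(107, 36) = (276 - 1*(-284))*7 = (276 + 284)*7 = 560*7 = 3920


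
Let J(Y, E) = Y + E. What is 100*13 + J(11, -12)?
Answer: 1299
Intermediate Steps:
J(Y, E) = E + Y
100*13 + J(11, -12) = 100*13 + (-12 + 11) = 1300 - 1 = 1299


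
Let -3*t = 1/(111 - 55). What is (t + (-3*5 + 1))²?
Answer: 5536609/28224 ≈ 196.17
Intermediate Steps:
t = -1/168 (t = -1/(3*(111 - 55)) = -⅓/56 = -⅓*1/56 = -1/168 ≈ -0.0059524)
(t + (-3*5 + 1))² = (-1/168 + (-3*5 + 1))² = (-1/168 + (-15 + 1))² = (-1/168 - 14)² = (-2353/168)² = 5536609/28224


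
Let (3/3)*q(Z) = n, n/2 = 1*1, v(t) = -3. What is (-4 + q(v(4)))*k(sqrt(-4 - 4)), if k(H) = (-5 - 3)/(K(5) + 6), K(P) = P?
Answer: 16/11 ≈ 1.4545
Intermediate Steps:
n = 2 (n = 2*(1*1) = 2*1 = 2)
k(H) = -8/11 (k(H) = (-5 - 3)/(5 + 6) = -8/11)
q(Z) = 2
(-4 + q(v(4)))*k(sqrt(-4 - 4)) = (-4 + 2)*(-8/11) = -2*(-8/11) = 16/11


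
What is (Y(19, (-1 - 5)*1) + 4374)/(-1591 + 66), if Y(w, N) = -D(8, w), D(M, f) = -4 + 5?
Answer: -4373/1525 ≈ -2.8675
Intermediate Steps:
D(M, f) = 1
Y(w, N) = -1 (Y(w, N) = -1*1 = -1)
(Y(19, (-1 - 5)*1) + 4374)/(-1591 + 66) = (-1 + 4374)/(-1591 + 66) = 4373/(-1525) = 4373*(-1/1525) = -4373/1525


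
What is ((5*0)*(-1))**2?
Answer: 0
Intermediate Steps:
((5*0)*(-1))**2 = (0*(-1))**2 = 0**2 = 0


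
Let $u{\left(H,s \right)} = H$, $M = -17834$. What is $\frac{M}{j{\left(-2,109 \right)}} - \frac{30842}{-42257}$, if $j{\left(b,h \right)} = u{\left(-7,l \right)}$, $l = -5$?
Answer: $\frac{753827232}{295799} \approx 2548.4$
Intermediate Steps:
$j{\left(b,h \right)} = -7$
$\frac{M}{j{\left(-2,109 \right)}} - \frac{30842}{-42257} = - \frac{17834}{-7} - \frac{30842}{-42257} = \left(-17834\right) \left(- \frac{1}{7}\right) - - \frac{30842}{42257} = \frac{17834}{7} + \frac{30842}{42257} = \frac{753827232}{295799}$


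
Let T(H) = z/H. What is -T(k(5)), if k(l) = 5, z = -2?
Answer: ⅖ ≈ 0.40000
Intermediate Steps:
T(H) = -2/H
-T(k(5)) = -(-2)/5 = -1*(-⅖) = ⅖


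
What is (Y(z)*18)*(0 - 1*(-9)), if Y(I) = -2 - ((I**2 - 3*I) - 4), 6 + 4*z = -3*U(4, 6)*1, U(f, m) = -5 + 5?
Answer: -1539/2 ≈ -769.50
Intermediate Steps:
U(f, m) = 0
z = -3/2 (z = -3/2 + (-3*0*1)/4 = -3/2 + (0*1)/4 = -3/2 + (1/4)*0 = -3/2 + 0 = -3/2 ≈ -1.5000)
Y(I) = 2 - I**2 + 3*I (Y(I) = -2 - (-4 + I**2 - 3*I) = -2 + (4 - I**2 + 3*I) = 2 - I**2 + 3*I)
(Y(z)*18)*(0 - 1*(-9)) = ((2 - (-3/2)**2 + 3*(-3/2))*18)*(0 - 1*(-9)) = ((2 - 1*9/4 - 9/2)*18)*(0 + 9) = ((2 - 9/4 - 9/2)*18)*9 = -19/4*18*9 = -171/2*9 = -1539/2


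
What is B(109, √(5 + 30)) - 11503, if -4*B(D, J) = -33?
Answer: -45979/4 ≈ -11495.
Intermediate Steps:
B(D, J) = 33/4 (B(D, J) = -¼*(-33) = 33/4)
B(109, √(5 + 30)) - 11503 = 33/4 - 11503 = -45979/4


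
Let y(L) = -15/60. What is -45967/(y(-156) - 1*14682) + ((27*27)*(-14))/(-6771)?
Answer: 614786134/132551353 ≈ 4.6381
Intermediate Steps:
y(L) = -¼ (y(L) = -15*1/60 = -¼)
-45967/(y(-156) - 1*14682) + ((27*27)*(-14))/(-6771) = -45967/(-¼ - 1*14682) + ((27*27)*(-14))/(-6771) = -45967/(-¼ - 14682) + (729*(-14))*(-1/6771) = -45967/(-58729/4) - 10206*(-1/6771) = -45967*(-4/58729) + 3402/2257 = 183868/58729 + 3402/2257 = 614786134/132551353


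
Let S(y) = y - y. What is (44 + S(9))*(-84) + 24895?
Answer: 21199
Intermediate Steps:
S(y) = 0
(44 + S(9))*(-84) + 24895 = (44 + 0)*(-84) + 24895 = 44*(-84) + 24895 = -3696 + 24895 = 21199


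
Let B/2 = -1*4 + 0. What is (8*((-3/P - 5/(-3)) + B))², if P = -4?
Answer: 17956/9 ≈ 1995.1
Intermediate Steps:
B = -8 (B = 2*(-1*4 + 0) = 2*(-4 + 0) = 2*(-4) = -8)
(8*((-3/P - 5/(-3)) + B))² = (8*((-3/(-4) - 5/(-3)) - 8))² = (8*((-3*(-¼) - 5*(-⅓)) - 8))² = (8*((¾ + 5/3) - 8))² = (8*(29/12 - 8))² = (8*(-67/12))² = (-134/3)² = 17956/9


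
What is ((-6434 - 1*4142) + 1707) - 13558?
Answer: -22427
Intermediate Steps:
((-6434 - 1*4142) + 1707) - 13558 = ((-6434 - 4142) + 1707) - 13558 = (-10576 + 1707) - 13558 = -8869 - 13558 = -22427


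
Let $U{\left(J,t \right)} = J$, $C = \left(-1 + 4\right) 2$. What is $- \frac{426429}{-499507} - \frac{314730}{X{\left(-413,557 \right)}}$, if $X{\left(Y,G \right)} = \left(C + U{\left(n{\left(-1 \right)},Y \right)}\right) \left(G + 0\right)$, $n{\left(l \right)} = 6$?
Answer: $- \frac{25726597779}{556450798} \approx -46.233$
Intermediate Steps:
$C = 6$ ($C = 3 \cdot 2 = 6$)
$X{\left(Y,G \right)} = 12 G$ ($X{\left(Y,G \right)} = \left(6 + 6\right) \left(G + 0\right) = 12 G$)
$- \frac{426429}{-499507} - \frac{314730}{X{\left(-413,557 \right)}} = - \frac{426429}{-499507} - \frac{314730}{12 \cdot 557} = \left(-426429\right) \left(- \frac{1}{499507}\right) - \frac{314730}{6684} = \frac{426429}{499507} - \frac{52455}{1114} = - \frac{25726597779}{556450798}$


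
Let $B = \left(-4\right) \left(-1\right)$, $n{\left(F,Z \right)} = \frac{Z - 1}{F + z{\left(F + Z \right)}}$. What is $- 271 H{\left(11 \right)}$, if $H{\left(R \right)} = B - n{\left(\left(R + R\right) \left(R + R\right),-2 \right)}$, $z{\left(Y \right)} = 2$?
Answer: $- \frac{175879}{162} \approx -1085.7$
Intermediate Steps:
$n{\left(F,Z \right)} = \frac{-1 + Z}{2 + F}$ ($n{\left(F,Z \right)} = \frac{Z - 1}{F + 2} = \frac{-1 + Z}{2 + F}$)
$B = 4$
$H{\left(R \right)} = 4 + \frac{3}{2 + 4 R^{2}}$ ($H{\left(R \right)} = 4 - \frac{-1 - 2}{2 + \left(R + R\right) \left(R + R\right)} = 4 - \frac{1}{2 + 2 R 2 R} \left(-3\right) = 4 - \frac{1}{2 + 4 R^{2}} \left(-3\right) = 4 - - \frac{3}{2 + 4 R^{2}} = 4 + \frac{3}{2 + 4 R^{2}}$)
$- 271 H{\left(11 \right)} = - 271 \frac{11 + 16 \cdot 11^{2}}{2 \left(1 + 2 \cdot 11^{2}\right)} = - 271 \frac{11 + 16 \cdot 121}{2 \left(1 + 2 \cdot 121\right)} = - 271 \frac{11 + 1936}{2 \left(1 + 242\right)} = - 271 \cdot \frac{1}{2} \cdot \frac{1}{243} \cdot 1947 = \left(-271\right) \frac{649}{162} = - \frac{175879}{162}$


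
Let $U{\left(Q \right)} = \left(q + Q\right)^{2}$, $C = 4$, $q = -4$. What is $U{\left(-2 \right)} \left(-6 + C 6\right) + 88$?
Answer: $736$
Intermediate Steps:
$U{\left(Q \right)} = \left(-4 + Q\right)^{2}$
$U{\left(-2 \right)} \left(-6 + C 6\right) + 88 = \left(-4 - 2\right)^{2} \left(-6 + 4 \cdot 6\right) + 88 = \left(-6\right)^{2} \left(-6 + 24\right) + 88 = 36 \cdot 18 + 88 = 648 + 88 = 736$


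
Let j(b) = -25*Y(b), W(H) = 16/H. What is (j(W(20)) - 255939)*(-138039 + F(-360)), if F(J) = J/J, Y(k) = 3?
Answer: 35339660532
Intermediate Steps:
j(b) = -75 (j(b) = -25*3 = -75)
F(J) = 1
(j(W(20)) - 255939)*(-138039 + F(-360)) = (-75 - 255939)*(-138039 + 1) = -256014*(-138038) = 35339660532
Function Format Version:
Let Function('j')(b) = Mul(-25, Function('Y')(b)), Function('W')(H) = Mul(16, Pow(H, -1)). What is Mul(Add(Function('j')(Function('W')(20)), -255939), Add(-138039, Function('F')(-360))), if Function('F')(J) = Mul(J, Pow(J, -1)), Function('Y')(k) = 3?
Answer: 35339660532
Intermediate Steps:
Function('j')(b) = -75 (Function('j')(b) = Mul(-25, 3) = -75)
Function('F')(J) = 1
Mul(Add(Function('j')(Function('W')(20)), -255939), Add(-138039, Function('F')(-360))) = Mul(Add(-75, -255939), Add(-138039, 1)) = Mul(-256014, -138038) = 35339660532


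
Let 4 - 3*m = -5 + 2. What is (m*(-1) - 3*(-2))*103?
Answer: 1133/3 ≈ 377.67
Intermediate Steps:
m = 7/3 (m = 4/3 - (-5 + 2)/3 = 4/3 - ⅓*(-3) = 4/3 + 1 = 7/3 ≈ 2.3333)
(m*(-1) - 3*(-2))*103 = ((7/3)*(-1) - 3*(-2))*103 = (-7/3 + 6)*103 = (11/3)*103 = 1133/3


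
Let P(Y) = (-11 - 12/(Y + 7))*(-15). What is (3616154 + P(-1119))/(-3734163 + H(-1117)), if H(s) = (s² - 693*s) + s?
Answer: -1005336637/476355780 ≈ -2.1105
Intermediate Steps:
P(Y) = 165 + 180/(7 + Y) (P(Y) = (-11 - 12/(7 + Y))*(-15) = 165 + 180/(7 + Y))
H(s) = s² - 692*s
(3616154 + P(-1119))/(-3734163 + H(-1117)) = (3616154 + 15*(89 + 11*(-1119))/(7 - 1119))/(-3734163 - 1117*(-692 - 1117)) = (3616154 + 15*(89 - 12309)/(-1112))/(-3734163 - 1117*(-1809)) = (3616154 + 15*(-1/1112)*(-12220))/(-3734163 + 2020653) = (3616154 + 45825/278)/(-1713510) = (1005336637/278)*(-1/1713510) = -1005336637/476355780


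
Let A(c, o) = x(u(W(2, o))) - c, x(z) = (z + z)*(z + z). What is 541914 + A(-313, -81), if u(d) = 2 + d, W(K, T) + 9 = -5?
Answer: 542803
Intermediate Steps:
W(K, T) = -14 (W(K, T) = -9 - 5 = -14)
x(z) = 4*z² (x(z) = (2*z)*(2*z) = 4*z²)
A(c, o) = 576 - c (A(c, o) = 4*(2 - 14)² - c = 4*(-12)² - c = 4*144 - c = 576 - c)
541914 + A(-313, -81) = 541914 + (576 - 1*(-313)) = 541914 + (576 + 313) = 541914 + 889 = 542803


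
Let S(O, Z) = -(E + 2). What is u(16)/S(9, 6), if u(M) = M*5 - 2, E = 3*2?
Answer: -39/4 ≈ -9.7500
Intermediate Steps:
E = 6
S(O, Z) = -8 (S(O, Z) = -(6 + 2) = -1*8 = -8)
u(M) = -2 + 5*M (u(M) = 5*M - 2 = -2 + 5*M)
u(16)/S(9, 6) = (-2 + 5*16)/(-8) = (-2 + 80)*(-1/8) = 78*(-1/8) = -39/4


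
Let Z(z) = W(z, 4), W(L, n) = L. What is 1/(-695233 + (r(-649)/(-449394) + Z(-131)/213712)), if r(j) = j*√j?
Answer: -1204494131751140252688336/837404069438066988764650897475 - 2502025530980736*I*√649/837404069438066988764650897475 ≈ -1.4384e-6 - 7.6117e-14*I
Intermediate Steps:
Z(z) = z
r(j) = j^(3/2)
1/(-695233 + (r(-649)/(-449394) + Z(-131)/213712)) = 1/(-695233 + ((-649)^(3/2)/(-449394) - 131/213712)) = 1/(-695233 + (-649*I*√649*(-1/449394) - 131*1/213712)) = 1/(-695233 + (59*I*√649/40854 - 131/213712)) = 1/(-695233 + (-131/213712 + 59*I*√649/40854)) = 1/(-148579635027/213712 + 59*I*√649/40854)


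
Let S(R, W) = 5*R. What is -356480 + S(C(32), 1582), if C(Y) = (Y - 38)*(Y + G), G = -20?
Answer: -356840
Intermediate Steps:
C(Y) = (-38 + Y)*(-20 + Y) (C(Y) = (Y - 38)*(Y - 20) = (-38 + Y)*(-20 + Y))
-356480 + S(C(32), 1582) = -356480 + 5*(760 + 32² - 58*32) = -356480 + 5*(760 + 1024 - 1856) = -356480 + 5*(-72) = -356480 - 360 = -356840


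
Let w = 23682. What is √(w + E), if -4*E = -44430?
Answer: 9*√1718/2 ≈ 186.52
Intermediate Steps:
E = 22215/2 (E = -¼*(-44430) = 22215/2 ≈ 11108.)
√(w + E) = √(23682 + 22215/2) = √(69579/2) = 9*√1718/2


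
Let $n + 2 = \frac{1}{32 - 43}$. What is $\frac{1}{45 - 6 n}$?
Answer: $\frac{11}{633} \approx 0.017378$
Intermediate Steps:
$n = - \frac{23}{11}$ ($n = -2 + \frac{1}{32 - 43} = -2 + \frac{1}{-11} = -2 - \frac{1}{11} = - \frac{23}{11} \approx -2.0909$)
$\frac{1}{45 - 6 n} = \frac{1}{45 - - \frac{138}{11}} = \frac{1}{45 + \frac{138}{11}} = \frac{1}{\frac{633}{11}} = \frac{11}{633}$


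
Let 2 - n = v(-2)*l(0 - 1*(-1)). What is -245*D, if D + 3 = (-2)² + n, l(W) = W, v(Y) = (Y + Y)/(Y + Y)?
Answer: -490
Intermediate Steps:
v(Y) = 1 (v(Y) = (2*Y)/((2*Y)) = (2*Y)*(1/(2*Y)) = 1)
n = 1 (n = 2 - (0 - 1*(-1)) = 2 - (0 + 1) = 2 - 1 = 1)
D = 2 (D = -3 + ((-2)² + 1) = -3 + (4 + 1) = -3 + 5 = 2)
-245*D = -245*2 = -490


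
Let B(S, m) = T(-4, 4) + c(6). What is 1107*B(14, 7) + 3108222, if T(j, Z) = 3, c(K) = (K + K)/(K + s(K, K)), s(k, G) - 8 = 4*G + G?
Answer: 34230294/11 ≈ 3.1118e+6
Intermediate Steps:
s(k, G) = 8 + 5*G (s(k, G) = 8 + (4*G + G) = 8 + 5*G)
c(K) = 2*K/(8 + 6*K) (c(K) = (K + K)/(K + (8 + 5*K)) = (2*K)/(8 + 6*K) = 2*K/(8 + 6*K))
B(S, m) = 36/11 (B(S, m) = 3 + 6/(4 + 3*6) = 3 + 6/(4 + 18) = 3 + 6/22 = 3 + 6*(1/22) = 3 + 3/11 = 36/11)
1107*B(14, 7) + 3108222 = 1107*(36/11) + 3108222 = 39852/11 + 3108222 = 34230294/11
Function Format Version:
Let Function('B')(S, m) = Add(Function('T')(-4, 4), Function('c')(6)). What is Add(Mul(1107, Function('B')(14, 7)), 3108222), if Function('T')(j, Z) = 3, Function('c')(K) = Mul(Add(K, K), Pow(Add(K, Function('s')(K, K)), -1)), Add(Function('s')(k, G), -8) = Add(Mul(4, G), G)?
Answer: Rational(34230294, 11) ≈ 3.1118e+6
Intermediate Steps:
Function('s')(k, G) = Add(8, Mul(5, G)) (Function('s')(k, G) = Add(8, Add(Mul(4, G), G)) = Add(8, Mul(5, G)))
Function('c')(K) = Mul(2, K, Pow(Add(8, Mul(6, K)), -1)) (Function('c')(K) = Mul(Add(K, K), Pow(Add(K, Add(8, Mul(5, K))), -1)) = Mul(Mul(2, K), Pow(Add(8, Mul(6, K)), -1)) = Mul(2, K, Pow(Add(8, Mul(6, K)), -1)))
Function('B')(S, m) = Rational(36, 11) (Function('B')(S, m) = Add(3, Mul(6, Pow(Add(4, Mul(3, 6)), -1))) = Add(3, Mul(6, Pow(Add(4, 18), -1))) = Add(3, Mul(6, Pow(22, -1))) = Add(3, Mul(6, Rational(1, 22))) = Add(3, Rational(3, 11)) = Rational(36, 11))
Add(Mul(1107, Function('B')(14, 7)), 3108222) = Add(Mul(1107, Rational(36, 11)), 3108222) = Add(Rational(39852, 11), 3108222) = Rational(34230294, 11)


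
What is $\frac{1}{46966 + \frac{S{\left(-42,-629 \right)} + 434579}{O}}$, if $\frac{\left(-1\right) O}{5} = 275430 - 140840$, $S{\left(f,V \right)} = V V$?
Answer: $\frac{67295}{3160493948} \approx 2.1293 \cdot 10^{-5}$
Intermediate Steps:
$S{\left(f,V \right)} = V^{2}$
$O = -672950$ ($O = - 5 \left(275430 - 140840\right) = \left(-5\right) 134590 = -672950$)
$\frac{1}{46966 + \frac{S{\left(-42,-629 \right)} + 434579}{O}} = \frac{1}{46966 + \frac{\left(-629\right)^{2} + 434579}{-672950}} = \frac{1}{46966 + \left(395641 + 434579\right) \left(- \frac{1}{672950}\right)} = \frac{1}{46966 + 830220 \left(- \frac{1}{672950}\right)} = \frac{1}{46966 - \frac{83022}{67295}} = \frac{1}{\frac{3160493948}{67295}} = \frac{67295}{3160493948}$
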